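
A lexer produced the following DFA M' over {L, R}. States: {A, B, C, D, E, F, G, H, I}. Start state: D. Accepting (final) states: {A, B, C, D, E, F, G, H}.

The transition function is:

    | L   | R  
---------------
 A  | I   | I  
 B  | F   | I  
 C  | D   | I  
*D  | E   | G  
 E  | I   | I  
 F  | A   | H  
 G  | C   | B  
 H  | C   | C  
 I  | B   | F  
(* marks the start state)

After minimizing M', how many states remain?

5

All states are reachable from the start state.
Start with accepting vs non-accepting: {A,B,C,D,E,F,G,H} | {I}.
Split {A,B,C,D,E,F,G,H} by δ(·,L) → {B,C,D,F,G,H} and {A,E}.
Refine {B,C,D,F,G,H} on symbol L: members go to different blocks, giving {B,C,G,H} and {D,F}.
Split {B,C,G,H} by δ(·,L) → {B,C} and {G,H}.
The partition is now stable with 5 blocks: {B,C} | {I} | {A,E} | {D,F} | {G,H}.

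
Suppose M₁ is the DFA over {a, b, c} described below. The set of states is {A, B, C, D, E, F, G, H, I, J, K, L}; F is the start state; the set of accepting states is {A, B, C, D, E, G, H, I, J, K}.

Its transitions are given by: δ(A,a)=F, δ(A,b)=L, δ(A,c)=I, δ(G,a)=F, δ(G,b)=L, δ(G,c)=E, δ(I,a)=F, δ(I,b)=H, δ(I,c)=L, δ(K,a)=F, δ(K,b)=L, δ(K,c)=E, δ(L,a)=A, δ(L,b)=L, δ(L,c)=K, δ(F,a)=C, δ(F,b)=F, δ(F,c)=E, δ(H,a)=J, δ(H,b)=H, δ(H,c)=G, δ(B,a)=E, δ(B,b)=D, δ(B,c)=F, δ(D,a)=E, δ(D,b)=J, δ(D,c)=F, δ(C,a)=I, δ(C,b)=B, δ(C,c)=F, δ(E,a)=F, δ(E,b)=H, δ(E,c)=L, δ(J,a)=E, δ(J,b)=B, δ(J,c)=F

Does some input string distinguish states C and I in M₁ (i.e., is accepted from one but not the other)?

P0 = {A,B,C,D,E,G,H,I,J,K} | {F,L}.
Refine {A,B,C,D,E,G,H,I,J,K} on symbol a: members go to different blocks, giving {A,E,G,I,K} and {B,C,D,H,J}.
On input b, block {A,E,G,I,K} splits into {A,G,K} and {E,I}.
On input a, block {F,L} splits into {F} and {L}.
Split {B,C,D,H,J} by δ(·,a) → {B,C,D,J} and {H}.
Stable partition: {A,G,K} | {F} | {B,C,D,J} | {E,I} | {L} | {H} — 6 equivalence classes.
C and I end up in different blocks, so they are distinguishable. For instance, the string 'a' is accepted from only C.

Yes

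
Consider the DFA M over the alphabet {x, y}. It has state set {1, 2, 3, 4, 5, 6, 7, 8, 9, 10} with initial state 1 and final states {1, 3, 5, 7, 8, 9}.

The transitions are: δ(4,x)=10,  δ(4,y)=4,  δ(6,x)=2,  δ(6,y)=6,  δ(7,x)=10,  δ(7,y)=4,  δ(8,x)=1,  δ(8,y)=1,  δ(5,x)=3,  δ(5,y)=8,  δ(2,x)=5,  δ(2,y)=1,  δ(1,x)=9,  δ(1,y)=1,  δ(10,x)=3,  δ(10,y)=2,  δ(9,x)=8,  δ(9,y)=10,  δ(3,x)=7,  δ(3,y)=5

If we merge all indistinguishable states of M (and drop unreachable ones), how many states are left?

First remove the unreachable states {6}; 9 states remain.
Initial partition by acceptance: {1,3,5,7,8,9} | {2,4,10}.
Split {1,3,5,7,8,9} by δ(·,x) → {1,3,5,8,9} and {7}.
Refine {1,3,5,8,9} on symbol x: members go to different blocks, giving {1,5,8,9} and {3}.
Refine {1,5,8,9} on symbol x: members go to different blocks, giving {1,8,9} and {5}.
On input y, block {1,8,9} splits into {1,8} and {9}.
On input x, block {1,8} splits into {1} and {8}.
Refine {2,4,10} on symbol x: members go to different blocks, giving {2} and {4} and {10}.
Stable partition: {1} | {2} | {7} | {3} | {5} | {9} | {8} | {4} | {10} — 9 equivalence classes.

9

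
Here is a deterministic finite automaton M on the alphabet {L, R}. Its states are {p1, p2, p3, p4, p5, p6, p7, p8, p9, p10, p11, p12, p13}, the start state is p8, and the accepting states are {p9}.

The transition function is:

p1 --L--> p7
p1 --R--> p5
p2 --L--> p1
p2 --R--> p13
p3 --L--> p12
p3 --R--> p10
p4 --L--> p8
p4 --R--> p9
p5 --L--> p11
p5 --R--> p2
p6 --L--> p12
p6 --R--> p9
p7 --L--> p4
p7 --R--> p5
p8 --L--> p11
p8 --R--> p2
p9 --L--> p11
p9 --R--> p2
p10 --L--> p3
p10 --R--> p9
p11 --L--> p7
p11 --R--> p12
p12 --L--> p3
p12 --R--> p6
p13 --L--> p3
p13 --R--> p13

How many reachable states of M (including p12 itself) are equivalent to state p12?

2

Every state is reachable, so we keep all 13.
Initial partition by acceptance: {p9} | {p1,p2,p3,p4,p5,p6,p7,p8,p10,p11,p12,p13}.
On input R, block {p1,p2,p3,p4,p5,p6,p7,p8,p10,p11,p12,p13} splits into {p1,p2,p3,p5,p7,p8,p11,p12,p13} and {p4,p6,p10}.
On input L, block {p1,p2,p3,p5,p7,p8,p11,p12,p13} splits into {p1,p2,p3,p5,p8,p11,p12,p13} and {p7}.
Split {p1,p2,p3,p5,p8,p11,p12,p13} by δ(·,L) → {p2,p3,p5,p8,p12,p13} and {p1,p11}.
Split {p2,p3,p5,p8,p12,p13} by δ(·,L) → {p2,p5,p8} and {p3,p12,p13}.
Refine {p2,p5,p8} on symbol R: members go to different blocks, giving {p5,p8} and {p2}.
Refine {p4,p6,p10} on symbol L: members go to different blocks, giving {p6,p10} and {p4}.
Split {p1,p11} by δ(·,R) → {p1} and {p11}.
On input R, block {p3,p12,p13} splits into {p3,p12} and {p13}.
Stable partition: {p9} | {p5,p8} | {p6,p10} | {p7} | {p1} | {p3,p12} | {p2} | {p4} | {p11} | {p13} — 10 equivalence classes.
State p12 belongs to the block {p3,p12}, which has 2 states.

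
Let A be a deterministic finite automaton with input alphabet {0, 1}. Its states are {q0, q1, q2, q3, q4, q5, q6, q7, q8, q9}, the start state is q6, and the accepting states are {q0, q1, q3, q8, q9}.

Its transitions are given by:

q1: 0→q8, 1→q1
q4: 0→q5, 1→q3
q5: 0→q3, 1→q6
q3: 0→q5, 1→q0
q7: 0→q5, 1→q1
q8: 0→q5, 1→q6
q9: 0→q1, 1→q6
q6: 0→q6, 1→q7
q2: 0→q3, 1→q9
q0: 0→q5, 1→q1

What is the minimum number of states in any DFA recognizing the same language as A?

7

First remove the unreachable states {q2,q4,q9}; 7 states remain.
P0 = {q0,q1,q3,q8} | {q5,q6,q7}.
Refine {q0,q1,q3,q8} on symbol 0: members go to different blocks, giving {q0,q3,q8} and {q1}.
Refine {q0,q3,q8} on symbol 1: members go to different blocks, giving {q0} and {q3} and {q8}.
Split {q5,q6,q7} by δ(·,0) → {q6,q7} and {q5}.
On input 0, block {q6,q7} splits into {q6} and {q7}.
Stable partition: {q0} | {q6} | {q1} | {q3} | {q8} | {q5} | {q7} — 7 equivalence classes.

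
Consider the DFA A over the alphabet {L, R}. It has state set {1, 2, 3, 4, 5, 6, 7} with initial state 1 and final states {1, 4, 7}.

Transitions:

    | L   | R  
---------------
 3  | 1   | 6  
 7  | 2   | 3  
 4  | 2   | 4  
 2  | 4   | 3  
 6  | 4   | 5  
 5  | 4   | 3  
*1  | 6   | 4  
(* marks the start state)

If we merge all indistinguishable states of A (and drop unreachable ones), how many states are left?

2

States {7} cannot be reached from the start state, so discard them.
P0 = {1,4} | {2,3,5,6}.
The partition is now stable with 2 blocks: {1,4} | {2,3,5,6}.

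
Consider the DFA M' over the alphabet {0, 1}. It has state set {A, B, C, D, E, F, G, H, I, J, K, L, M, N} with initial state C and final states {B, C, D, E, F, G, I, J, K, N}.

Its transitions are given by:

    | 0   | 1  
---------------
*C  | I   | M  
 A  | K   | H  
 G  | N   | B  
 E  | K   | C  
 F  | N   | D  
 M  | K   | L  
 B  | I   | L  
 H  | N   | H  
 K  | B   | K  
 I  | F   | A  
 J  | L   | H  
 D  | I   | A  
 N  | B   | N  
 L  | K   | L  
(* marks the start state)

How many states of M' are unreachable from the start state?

No path from C leads to E, G, J; the other 11 states are all reachable.

3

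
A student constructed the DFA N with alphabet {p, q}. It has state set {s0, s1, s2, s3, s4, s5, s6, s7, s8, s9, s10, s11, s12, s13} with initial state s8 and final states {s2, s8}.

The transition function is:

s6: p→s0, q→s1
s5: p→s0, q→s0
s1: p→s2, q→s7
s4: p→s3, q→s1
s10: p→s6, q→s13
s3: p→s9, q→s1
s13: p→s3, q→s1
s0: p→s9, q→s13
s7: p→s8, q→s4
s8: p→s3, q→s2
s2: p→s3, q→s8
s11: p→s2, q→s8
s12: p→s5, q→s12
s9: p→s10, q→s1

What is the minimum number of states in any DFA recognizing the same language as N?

States {s5,s11,s12} cannot be reached from the start state, so discard them.
Initial partition by acceptance: {s2,s8} | {s0,s1,s3,s4,s6,s7,s9,s10,s13}.
Refine {s0,s1,s3,s4,s6,s7,s9,s10,s13} on symbol p: members go to different blocks, giving {s0,s3,s4,s6,s9,s10,s13} and {s1,s7}.
Refine {s0,s3,s4,s6,s9,s10,s13} on symbol q: members go to different blocks, giving {s3,s4,s6,s9,s13} and {s0,s10}.
On input p, block {s3,s4,s6,s9,s13} splits into {s3,s4,s13} and {s6,s9}.
Split {s3,s4,s13} by δ(·,p) → {s4,s13} and {s3}.
Refine {s1,s7} on symbol q: members go to different blocks, giving {s1} and {s7}.
Stable partition: {s2,s8} | {s4,s13} | {s1} | {s0,s10} | {s6,s9} | {s3} | {s7} — 7 equivalence classes.

7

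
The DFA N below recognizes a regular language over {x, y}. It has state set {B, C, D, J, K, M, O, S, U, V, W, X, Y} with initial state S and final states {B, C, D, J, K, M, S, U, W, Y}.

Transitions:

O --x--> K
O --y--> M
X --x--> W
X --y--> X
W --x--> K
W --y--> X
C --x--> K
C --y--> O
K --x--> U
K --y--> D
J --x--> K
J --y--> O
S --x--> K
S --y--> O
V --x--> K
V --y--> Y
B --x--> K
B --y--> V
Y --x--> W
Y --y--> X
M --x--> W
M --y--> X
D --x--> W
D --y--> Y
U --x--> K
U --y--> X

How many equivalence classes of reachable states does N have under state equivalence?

First remove the unreachable states {B,C,J,V}; 9 states remain.
Start with accepting vs non-accepting: {D,K,M,S,U,W,Y} | {O,X}.
On input y, block {D,K,M,S,U,W,Y} splits into {M,S,U,W,Y} and {D,K}.
On input x, block {M,S,U,W,Y} splits into {S,U,W} and {M,Y}.
Refine {O,X} on symbol x: members go to different blocks, giving {O} and {X}.
On input y, block {S,U,W} splits into {U,W} and {S}.
Split {D,K} by δ(·,y) → {D} and {K}.
Stable partition: {U,W} | {O} | {D} | {M,Y} | {X} | {S} | {K} — 7 equivalence classes.

7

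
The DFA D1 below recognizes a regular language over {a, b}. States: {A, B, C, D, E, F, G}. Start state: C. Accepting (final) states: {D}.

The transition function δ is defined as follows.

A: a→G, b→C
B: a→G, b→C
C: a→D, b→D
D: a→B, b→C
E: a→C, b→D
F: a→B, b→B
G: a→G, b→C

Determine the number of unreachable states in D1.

3

No path from C leads to A, E, F; the other 4 states are all reachable.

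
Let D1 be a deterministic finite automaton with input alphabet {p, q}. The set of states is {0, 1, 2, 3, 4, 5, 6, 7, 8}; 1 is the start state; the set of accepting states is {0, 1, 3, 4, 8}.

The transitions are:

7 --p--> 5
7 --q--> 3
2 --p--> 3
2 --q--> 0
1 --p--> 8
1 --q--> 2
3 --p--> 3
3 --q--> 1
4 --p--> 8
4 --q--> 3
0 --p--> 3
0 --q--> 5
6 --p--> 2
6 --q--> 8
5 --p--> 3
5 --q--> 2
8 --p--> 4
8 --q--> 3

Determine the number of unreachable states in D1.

BFS from 1 reaches {0, 1, 2, 3, 4, 5, 8}; the 2 state(s) 6, 7 are never visited.

2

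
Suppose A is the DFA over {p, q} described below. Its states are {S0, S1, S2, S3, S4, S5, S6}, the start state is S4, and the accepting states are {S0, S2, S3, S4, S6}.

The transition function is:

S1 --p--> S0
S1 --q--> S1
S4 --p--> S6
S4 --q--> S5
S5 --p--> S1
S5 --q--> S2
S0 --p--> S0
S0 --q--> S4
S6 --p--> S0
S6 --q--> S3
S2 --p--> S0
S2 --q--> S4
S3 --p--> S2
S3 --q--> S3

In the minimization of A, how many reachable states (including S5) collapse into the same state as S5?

1

All states are reachable from the start state.
Initial partition by acceptance: {S0,S2,S3,S4,S6} | {S1,S5}.
Split {S0,S2,S3,S4,S6} by δ(·,q) → {S0,S2,S3,S6} and {S4}.
Split {S0,S2,S3,S6} by δ(·,q) → {S0,S2} and {S3,S6}.
Refine {S1,S5} on symbol p: members go to different blocks, giving {S1} and {S5}.
No further refinement is possible. Final partition (5 blocks): {S0,S2} | {S1} | {S4} | {S3,S6} | {S5}.
The equivalence class containing S5 is {S5}, of size 1.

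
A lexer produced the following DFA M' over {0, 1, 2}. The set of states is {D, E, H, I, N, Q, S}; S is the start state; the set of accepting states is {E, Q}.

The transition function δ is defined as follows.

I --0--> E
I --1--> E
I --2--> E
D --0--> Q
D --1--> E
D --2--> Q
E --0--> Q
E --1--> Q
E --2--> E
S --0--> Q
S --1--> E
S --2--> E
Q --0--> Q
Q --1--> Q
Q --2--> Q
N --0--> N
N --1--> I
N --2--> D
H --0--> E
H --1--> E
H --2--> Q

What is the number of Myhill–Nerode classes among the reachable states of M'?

2

Reachable states from the start: {E,Q,S}. Unreachable: {D,H,I,N} — drop them.
Initial partition by acceptance: {E,Q} | {S}.
Stable partition: {E,Q} | {S} — 2 equivalence classes.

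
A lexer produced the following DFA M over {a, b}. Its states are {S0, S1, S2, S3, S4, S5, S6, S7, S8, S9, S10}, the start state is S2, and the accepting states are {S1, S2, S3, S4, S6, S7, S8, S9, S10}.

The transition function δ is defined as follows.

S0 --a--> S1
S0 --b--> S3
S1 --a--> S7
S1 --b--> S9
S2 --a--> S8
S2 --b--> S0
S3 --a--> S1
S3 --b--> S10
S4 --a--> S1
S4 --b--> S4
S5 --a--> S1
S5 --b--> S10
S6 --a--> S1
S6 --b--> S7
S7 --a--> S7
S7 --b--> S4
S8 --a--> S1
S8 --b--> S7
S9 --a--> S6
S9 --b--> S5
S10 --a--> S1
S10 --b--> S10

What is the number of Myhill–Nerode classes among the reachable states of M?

Initial partition by acceptance: {S1,S2,S3,S4,S6,S7,S8,S9,S10} | {S0,S5}.
Refine {S1,S2,S3,S4,S6,S7,S8,S9,S10} on symbol b: members go to different blocks, giving {S1,S3,S4,S6,S7,S8,S10} and {S2,S9}.
On input b, block {S1,S3,S4,S6,S7,S8,S10} splits into {S3,S4,S6,S7,S8,S10} and {S1}.
On input a, block {S3,S4,S6,S7,S8,S10} splits into {S3,S4,S6,S8,S10} and {S7}.
Refine {S3,S4,S6,S8,S10} on symbol b: members go to different blocks, giving {S3,S4,S10} and {S6,S8}.
Stable partition: {S3,S4,S10} | {S0,S5} | {S2,S9} | {S1} | {S7} | {S6,S8} — 6 equivalence classes.

6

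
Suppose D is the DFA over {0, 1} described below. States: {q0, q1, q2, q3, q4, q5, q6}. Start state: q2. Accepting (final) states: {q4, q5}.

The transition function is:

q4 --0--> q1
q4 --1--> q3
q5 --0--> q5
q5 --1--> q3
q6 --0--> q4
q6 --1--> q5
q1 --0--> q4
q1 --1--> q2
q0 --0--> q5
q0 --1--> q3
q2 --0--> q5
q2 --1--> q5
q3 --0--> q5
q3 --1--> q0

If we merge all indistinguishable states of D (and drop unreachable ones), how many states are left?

States {q1,q4,q6} cannot be reached from the start state, so discard them.
Start with accepting vs non-accepting: {q5} | {q0,q2,q3}.
Split {q0,q2,q3} by δ(·,1) → {q0,q3} and {q2}.
The partition is now stable with 3 blocks: {q5} | {q0,q3} | {q2}.

3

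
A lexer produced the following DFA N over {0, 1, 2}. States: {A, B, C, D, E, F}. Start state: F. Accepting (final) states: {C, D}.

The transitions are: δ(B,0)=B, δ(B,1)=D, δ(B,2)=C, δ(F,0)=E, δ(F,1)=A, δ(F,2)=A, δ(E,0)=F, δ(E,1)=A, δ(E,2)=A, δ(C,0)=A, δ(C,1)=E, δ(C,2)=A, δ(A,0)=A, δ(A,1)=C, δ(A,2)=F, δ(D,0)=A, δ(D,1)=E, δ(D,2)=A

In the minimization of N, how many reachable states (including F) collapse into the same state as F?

2

States {B,D} cannot be reached from the start state, so discard them.
Initial partition by acceptance: {C} | {A,E,F}.
Split {A,E,F} by δ(·,1) → {E,F} and {A}.
Stable partition: {C} | {E,F} | {A} — 3 equivalence classes.
State F belongs to the block {E,F}, which has 2 states.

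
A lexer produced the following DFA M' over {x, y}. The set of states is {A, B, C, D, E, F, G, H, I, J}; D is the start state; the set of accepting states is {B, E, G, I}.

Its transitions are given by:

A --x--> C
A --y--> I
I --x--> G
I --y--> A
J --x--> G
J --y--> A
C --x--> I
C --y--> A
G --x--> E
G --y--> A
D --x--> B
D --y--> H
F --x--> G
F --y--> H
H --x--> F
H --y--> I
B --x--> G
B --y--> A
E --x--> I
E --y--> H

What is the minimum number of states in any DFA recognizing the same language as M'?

States {J} cannot be reached from the start state, so discard them.
Initial partition by acceptance: {B,E,G,I} | {A,C,D,F,H}.
Split {A,C,D,F,H} by δ(·,x) → {C,D,F} and {A,H}.
Stable partition: {B,E,G,I} | {C,D,F} | {A,H} — 3 equivalence classes.

3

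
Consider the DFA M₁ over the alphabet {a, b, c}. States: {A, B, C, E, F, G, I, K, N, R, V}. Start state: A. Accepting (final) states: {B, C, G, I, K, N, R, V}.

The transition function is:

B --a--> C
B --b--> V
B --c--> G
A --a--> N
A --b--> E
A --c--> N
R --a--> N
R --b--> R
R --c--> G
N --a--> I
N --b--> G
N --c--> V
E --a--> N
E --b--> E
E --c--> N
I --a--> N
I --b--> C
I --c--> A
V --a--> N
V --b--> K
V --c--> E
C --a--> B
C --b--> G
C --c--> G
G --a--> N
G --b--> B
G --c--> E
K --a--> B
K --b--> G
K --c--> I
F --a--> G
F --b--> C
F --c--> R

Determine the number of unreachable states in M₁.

2

BFS from A reaches {A, B, C, E, G, I, K, N, V}; the 2 state(s) F, R are never visited.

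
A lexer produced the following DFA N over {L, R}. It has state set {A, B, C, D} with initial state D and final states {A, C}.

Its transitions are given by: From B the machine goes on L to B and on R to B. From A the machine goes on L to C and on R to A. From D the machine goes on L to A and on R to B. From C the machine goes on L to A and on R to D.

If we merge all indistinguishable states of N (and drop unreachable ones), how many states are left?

All states are reachable from the start state.
Start with accepting vs non-accepting: {A,C} | {B,D}.
Split {A,C} by δ(·,R) → {A} and {C}.
Split {B,D} by δ(·,L) → {B} and {D}.
The partition is now stable with 4 blocks: {A} | {B} | {C} | {D}.

4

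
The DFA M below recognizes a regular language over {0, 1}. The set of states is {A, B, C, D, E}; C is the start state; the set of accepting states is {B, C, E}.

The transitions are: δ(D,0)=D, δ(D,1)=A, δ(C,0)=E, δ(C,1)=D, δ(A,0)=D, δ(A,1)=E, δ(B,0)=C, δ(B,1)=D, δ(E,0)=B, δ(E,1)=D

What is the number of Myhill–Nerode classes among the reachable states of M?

3

Every state is reachable, so we keep all 5.
Initial partition by acceptance: {B,C,E} | {A,D}.
Refine {A,D} on symbol 1: members go to different blocks, giving {A} and {D}.
Stable partition: {B,C,E} | {A} | {D} — 3 equivalence classes.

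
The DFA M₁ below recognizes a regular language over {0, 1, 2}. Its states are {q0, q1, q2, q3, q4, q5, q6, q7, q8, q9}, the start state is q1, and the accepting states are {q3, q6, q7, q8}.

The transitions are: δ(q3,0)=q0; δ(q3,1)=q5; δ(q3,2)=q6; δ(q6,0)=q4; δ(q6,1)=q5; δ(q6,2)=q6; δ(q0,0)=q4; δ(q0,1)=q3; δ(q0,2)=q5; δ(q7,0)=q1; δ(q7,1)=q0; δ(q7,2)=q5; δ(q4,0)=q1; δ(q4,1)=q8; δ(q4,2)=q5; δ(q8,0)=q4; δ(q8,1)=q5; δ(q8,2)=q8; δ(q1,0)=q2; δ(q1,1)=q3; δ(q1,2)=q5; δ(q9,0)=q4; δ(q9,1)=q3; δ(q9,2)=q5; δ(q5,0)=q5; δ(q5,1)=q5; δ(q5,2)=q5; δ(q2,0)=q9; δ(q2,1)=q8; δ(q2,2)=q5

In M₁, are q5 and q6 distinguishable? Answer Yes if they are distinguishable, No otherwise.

First remove the unreachable states {q7}; 9 states remain.
P0 = {q3,q6,q8} | {q0,q1,q2,q4,q5,q9}.
On input 1, block {q0,q1,q2,q4,q5,q9} splits into {q0,q1,q2,q4,q9} and {q5}.
Stable partition: {q3,q6,q8} | {q0,q1,q2,q4,q9} | {q5} — 3 equivalence classes.
q5 and q6 end up in different blocks, so they are distinguishable. For instance, the string 'ε' is accepted from only q6.

Yes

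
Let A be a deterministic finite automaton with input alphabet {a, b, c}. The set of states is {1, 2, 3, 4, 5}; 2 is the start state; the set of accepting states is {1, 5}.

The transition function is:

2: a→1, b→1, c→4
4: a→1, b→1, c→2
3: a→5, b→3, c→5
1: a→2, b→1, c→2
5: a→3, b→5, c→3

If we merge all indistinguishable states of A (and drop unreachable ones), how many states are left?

2

Reachable states from the start: {1,2,4}. Unreachable: {3,5} — drop them.
Initial partition by acceptance: {1} | {2,4}.
Stable partition: {1} | {2,4} — 2 equivalence classes.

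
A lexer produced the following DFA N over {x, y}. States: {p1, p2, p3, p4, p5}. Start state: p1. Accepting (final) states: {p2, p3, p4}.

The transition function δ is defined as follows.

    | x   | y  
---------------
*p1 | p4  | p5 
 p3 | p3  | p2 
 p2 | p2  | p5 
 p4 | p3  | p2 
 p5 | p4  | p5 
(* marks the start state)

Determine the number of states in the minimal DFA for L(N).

P0 = {p2,p3,p4} | {p1,p5}.
On input y, block {p2,p3,p4} splits into {p3,p4} and {p2}.
The partition is now stable with 3 blocks: {p3,p4} | {p1,p5} | {p2}.

3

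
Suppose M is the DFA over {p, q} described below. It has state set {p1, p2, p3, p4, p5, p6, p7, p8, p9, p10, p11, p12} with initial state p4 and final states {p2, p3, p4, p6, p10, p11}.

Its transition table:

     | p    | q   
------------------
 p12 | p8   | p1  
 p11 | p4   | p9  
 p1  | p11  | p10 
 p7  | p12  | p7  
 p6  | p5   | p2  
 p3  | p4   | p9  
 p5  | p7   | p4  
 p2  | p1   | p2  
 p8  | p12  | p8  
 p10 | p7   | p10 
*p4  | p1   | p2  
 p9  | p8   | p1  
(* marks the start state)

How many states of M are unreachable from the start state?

BFS from p4 reaches {p1, p2, p4, p7, p8, p9, p10, p11, p12}; the 3 state(s) p3, p5, p6 are never visited.

3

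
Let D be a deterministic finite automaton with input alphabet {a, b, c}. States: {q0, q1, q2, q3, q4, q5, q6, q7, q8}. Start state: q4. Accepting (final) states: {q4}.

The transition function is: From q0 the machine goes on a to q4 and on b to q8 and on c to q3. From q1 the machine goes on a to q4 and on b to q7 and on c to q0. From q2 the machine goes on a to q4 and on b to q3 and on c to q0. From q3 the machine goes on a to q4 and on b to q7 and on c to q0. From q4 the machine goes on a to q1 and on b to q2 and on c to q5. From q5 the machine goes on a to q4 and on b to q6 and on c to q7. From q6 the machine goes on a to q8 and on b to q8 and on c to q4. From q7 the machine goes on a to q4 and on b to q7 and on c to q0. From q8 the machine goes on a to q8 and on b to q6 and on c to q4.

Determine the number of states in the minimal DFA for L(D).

4

All states are reachable from the start state.
Initial partition by acceptance: {q4} | {q0,q1,q2,q3,q5,q6,q7,q8}.
On input a, block {q0,q1,q2,q3,q5,q6,q7,q8} splits into {q0,q1,q2,q3,q5,q7} and {q6,q8}.
Refine {q0,q1,q2,q3,q5,q7} on symbol b: members go to different blocks, giving {q1,q2,q3,q7} and {q0,q5}.
The partition is now stable with 4 blocks: {q4} | {q1,q2,q3,q7} | {q6,q8} | {q0,q5}.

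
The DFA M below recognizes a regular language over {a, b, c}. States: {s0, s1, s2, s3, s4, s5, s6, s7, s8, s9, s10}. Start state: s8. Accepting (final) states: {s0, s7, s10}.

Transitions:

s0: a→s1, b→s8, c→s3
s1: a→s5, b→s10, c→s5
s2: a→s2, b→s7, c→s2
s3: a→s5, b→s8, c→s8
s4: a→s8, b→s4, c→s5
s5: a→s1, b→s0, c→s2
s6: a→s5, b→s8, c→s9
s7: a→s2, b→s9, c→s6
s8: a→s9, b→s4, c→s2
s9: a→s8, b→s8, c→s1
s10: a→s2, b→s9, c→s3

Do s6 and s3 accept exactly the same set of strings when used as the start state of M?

Yes

Initial partition by acceptance: {s0,s7,s10} | {s1,s2,s3,s4,s5,s6,s8,s9}.
Split {s1,s2,s3,s4,s5,s6,s8,s9} by δ(·,b) → {s3,s4,s6,s8,s9} and {s1,s2,s5}.
Refine {s3,s4,s6,s8,s9} on symbol a: members go to different blocks, giving {s4,s8,s9} and {s3,s6}.
Stable partition: {s0,s7,s10} | {s4,s8,s9} | {s1,s2,s5} | {s3,s6} — 4 equivalence classes.
s6 and s3 lie in the same block of the stable partition, so they are equivalent — no string distinguishes them.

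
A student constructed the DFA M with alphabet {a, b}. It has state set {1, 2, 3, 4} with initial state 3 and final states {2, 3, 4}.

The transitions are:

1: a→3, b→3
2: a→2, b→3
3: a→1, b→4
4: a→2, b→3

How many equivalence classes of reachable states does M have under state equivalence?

3

P0 = {2,3,4} | {1}.
Refine {2,3,4} on symbol a: members go to different blocks, giving {2,4} and {3}.
The partition is now stable with 3 blocks: {2,4} | {1} | {3}.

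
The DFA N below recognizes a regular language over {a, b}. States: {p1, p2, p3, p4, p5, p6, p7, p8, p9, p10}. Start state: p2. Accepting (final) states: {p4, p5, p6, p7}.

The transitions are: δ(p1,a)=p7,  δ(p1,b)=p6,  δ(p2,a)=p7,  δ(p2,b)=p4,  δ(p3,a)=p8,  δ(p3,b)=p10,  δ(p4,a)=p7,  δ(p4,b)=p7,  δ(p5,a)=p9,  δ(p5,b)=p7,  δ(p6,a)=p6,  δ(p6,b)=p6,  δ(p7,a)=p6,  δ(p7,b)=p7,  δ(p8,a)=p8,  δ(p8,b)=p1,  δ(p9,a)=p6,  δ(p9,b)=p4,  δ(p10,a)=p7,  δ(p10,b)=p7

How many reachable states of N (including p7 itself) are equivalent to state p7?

Reachable states from the start: {p2,p4,p6,p7}. Unreachable: {p1,p3,p5,p8,p9,p10} — drop them.
P0 = {p4,p6,p7} | {p2}.
No further refinement is possible. Final partition (2 blocks): {p4,p6,p7} | {p2}.
The equivalence class containing p7 is {p4,p6,p7}, of size 3.

3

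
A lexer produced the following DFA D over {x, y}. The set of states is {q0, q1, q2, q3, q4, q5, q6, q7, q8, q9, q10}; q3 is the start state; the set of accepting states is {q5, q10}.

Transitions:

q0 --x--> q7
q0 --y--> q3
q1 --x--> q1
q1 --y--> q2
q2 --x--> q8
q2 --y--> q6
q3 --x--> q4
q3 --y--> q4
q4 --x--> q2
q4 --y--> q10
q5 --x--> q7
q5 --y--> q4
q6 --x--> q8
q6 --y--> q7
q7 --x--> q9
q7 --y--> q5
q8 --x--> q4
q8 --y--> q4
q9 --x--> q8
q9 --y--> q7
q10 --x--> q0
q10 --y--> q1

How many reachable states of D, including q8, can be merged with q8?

All states are reachable from the start state.
Start with accepting vs non-accepting: {q5,q10} | {q0,q1,q2,q3,q4,q6,q7,q8,q9}.
On input y, block {q0,q1,q2,q3,q4,q6,q7,q8,q9} splits into {q0,q1,q2,q3,q6,q8,q9} and {q4,q7}.
On input x, block {q5,q10} splits into {q5} and {q10}.
Split {q0,q1,q2,q3,q6,q8,q9} by δ(·,x) → {q1,q2,q6,q9} and {q0,q3,q8}.
On input x, block {q1,q2,q6,q9} splits into {q2,q6,q9} and {q1}.
Split {q2,q6,q9} by δ(·,y) → {q6,q9} and {q2}.
On input x, block {q4,q7} splits into {q4} and {q7}.
Split {q0,q3,q8} by δ(·,x) → {q3,q8} and {q0}.
The partition is now stable with 9 blocks: {q5} | {q6,q9} | {q4} | {q10} | {q3,q8} | {q1} | {q2} | {q7} | {q0}.
The equivalence class containing q8 is {q3,q8}, of size 2.

2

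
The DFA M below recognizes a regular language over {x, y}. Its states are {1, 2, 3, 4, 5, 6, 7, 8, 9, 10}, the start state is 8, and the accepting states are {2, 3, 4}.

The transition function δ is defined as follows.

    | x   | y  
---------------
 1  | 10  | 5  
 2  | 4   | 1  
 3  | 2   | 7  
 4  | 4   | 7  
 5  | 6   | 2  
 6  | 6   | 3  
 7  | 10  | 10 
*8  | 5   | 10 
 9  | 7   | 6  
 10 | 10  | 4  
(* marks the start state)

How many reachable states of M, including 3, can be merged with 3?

States {9} cannot be reached from the start state, so discard them.
P0 = {2,3,4} | {1,5,6,7,8,10}.
Split {1,5,6,7,8,10} by δ(·,y) → {1,7,8} and {5,6,10}.
No further refinement is possible. Final partition (3 blocks): {2,3,4} | {1,7,8} | {5,6,10}.
The equivalence class containing 3 is {2,3,4}, of size 3.

3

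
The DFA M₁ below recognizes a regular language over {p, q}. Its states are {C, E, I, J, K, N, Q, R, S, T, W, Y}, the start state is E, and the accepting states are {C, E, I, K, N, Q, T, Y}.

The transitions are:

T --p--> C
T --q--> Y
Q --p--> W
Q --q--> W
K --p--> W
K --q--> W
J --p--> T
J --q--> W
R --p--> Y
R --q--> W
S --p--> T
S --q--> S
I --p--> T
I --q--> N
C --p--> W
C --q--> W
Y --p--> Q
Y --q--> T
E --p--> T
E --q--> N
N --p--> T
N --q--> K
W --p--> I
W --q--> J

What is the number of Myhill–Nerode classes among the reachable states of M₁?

6

First remove the unreachable states {R,S}; 10 states remain.
P0 = {C,E,I,K,N,Q,T,Y} | {J,W}.
Split {C,E,I,K,N,Q,T,Y} by δ(·,p) → {E,I,N,T,Y} and {C,K,Q}.
Refine {E,I,N,T,Y} on symbol p: members go to different blocks, giving {E,I,N} and {T,Y}.
Split {E,I,N} by δ(·,q) → {E,I} and {N}.
Refine {J,W} on symbol p: members go to different blocks, giving {W} and {J}.
The partition is now stable with 6 blocks: {E,I} | {W} | {C,K,Q} | {T,Y} | {N} | {J}.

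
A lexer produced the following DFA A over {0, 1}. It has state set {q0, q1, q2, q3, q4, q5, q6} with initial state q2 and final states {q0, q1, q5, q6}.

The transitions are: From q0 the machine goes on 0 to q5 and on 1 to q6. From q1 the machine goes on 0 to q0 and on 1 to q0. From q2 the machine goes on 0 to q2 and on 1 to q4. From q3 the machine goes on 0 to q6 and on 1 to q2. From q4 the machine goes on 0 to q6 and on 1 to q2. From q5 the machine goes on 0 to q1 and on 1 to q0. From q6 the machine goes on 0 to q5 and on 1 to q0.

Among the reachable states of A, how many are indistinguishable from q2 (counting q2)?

States {q3} cannot be reached from the start state, so discard them.
Start with accepting vs non-accepting: {q0,q1,q5,q6} | {q2,q4}.
Refine {q2,q4} on symbol 0: members go to different blocks, giving {q2} and {q4}.
No further refinement is possible. Final partition (3 blocks): {q0,q1,q5,q6} | {q2} | {q4}.
State q2 belongs to the block {q2}, which has 1 states.

1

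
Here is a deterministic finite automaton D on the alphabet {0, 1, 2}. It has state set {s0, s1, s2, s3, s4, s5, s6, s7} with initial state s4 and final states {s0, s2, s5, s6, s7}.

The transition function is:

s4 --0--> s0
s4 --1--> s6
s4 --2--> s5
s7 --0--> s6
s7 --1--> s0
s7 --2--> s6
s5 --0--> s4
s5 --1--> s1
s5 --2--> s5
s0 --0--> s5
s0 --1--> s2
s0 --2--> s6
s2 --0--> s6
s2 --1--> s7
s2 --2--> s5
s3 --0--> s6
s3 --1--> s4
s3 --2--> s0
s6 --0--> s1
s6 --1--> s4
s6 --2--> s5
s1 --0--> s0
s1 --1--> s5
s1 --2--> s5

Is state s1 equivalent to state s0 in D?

No

First remove the unreachable states {s3}; 7 states remain.
Start with accepting vs non-accepting: {s0,s2,s5,s6,s7} | {s1,s4}.
Split {s0,s2,s5,s6,s7} by δ(·,0) → {s0,s2,s7} and {s5,s6}.
No further refinement is possible. Final partition (3 blocks): {s0,s2,s7} | {s1,s4} | {s5,s6}.
s1 and s0 end up in different blocks, so they are distinguishable. For instance, the string 'ε' is accepted from only s0.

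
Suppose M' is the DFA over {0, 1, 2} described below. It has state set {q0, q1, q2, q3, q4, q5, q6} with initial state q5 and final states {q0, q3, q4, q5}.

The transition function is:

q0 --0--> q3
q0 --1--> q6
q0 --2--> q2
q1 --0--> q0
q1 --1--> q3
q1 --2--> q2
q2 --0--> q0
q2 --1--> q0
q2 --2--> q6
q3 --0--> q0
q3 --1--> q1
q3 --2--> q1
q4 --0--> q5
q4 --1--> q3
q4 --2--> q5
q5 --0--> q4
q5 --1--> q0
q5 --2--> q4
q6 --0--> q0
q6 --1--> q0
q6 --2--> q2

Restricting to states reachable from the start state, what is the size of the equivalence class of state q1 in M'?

Initial partition by acceptance: {q0,q3,q4,q5} | {q1,q2,q6}.
On input 1, block {q0,q3,q4,q5} splits into {q0,q3} and {q4,q5}.
Stable partition: {q0,q3} | {q1,q2,q6} | {q4,q5} — 3 equivalence classes.
The equivalence class containing q1 is {q1,q2,q6}, of size 3.

3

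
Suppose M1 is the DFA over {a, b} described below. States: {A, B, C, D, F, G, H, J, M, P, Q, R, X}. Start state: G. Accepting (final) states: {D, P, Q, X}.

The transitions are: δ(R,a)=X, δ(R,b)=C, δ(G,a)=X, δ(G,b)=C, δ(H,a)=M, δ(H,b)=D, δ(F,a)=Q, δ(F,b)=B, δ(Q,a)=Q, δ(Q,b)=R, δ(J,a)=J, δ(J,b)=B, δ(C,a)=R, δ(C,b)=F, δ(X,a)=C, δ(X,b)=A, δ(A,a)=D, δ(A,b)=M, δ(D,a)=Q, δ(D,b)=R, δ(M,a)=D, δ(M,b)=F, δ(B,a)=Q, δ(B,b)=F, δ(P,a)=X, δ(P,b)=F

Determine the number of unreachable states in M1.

BFS from G reaches {A, B, C, D, F, G, M, Q, R, X}; the 3 state(s) H, J, P are never visited.

3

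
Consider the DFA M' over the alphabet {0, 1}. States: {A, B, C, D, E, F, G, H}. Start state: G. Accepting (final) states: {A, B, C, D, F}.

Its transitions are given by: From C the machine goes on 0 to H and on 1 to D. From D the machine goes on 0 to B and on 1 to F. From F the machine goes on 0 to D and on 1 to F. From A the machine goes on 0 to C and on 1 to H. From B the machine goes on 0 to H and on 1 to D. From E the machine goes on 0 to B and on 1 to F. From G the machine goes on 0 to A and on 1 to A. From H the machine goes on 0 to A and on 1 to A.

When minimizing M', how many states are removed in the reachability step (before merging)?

1

No path from G leads to E; the other 7 states are all reachable.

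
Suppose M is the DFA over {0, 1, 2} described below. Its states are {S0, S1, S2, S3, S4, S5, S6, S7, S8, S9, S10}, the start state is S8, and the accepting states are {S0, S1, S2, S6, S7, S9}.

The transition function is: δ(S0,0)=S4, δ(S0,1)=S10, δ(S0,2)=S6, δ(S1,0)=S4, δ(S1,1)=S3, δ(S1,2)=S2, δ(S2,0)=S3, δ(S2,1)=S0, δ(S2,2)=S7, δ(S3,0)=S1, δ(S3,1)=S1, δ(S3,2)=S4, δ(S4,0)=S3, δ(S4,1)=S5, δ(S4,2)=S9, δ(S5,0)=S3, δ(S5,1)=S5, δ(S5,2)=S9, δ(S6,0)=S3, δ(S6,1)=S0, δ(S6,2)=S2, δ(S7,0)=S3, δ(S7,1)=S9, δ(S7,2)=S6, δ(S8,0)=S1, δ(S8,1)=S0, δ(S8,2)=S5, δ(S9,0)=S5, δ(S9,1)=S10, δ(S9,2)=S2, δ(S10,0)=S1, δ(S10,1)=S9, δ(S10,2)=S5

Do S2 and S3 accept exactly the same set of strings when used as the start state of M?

All states are reachable from the start state.
Start with accepting vs non-accepting: {S0,S1,S2,S6,S7,S9} | {S3,S4,S5,S8,S10}.
On input 1, block {S0,S1,S2,S6,S7,S9} splits into {S0,S1,S9} and {S2,S6,S7}.
On input 0, block {S3,S4,S5,S8,S10} splits into {S3,S8,S10} and {S4,S5}.
The partition is now stable with 4 blocks: {S0,S1,S9} | {S3,S8,S10} | {S2,S6,S7} | {S4,S5}.
S2 and S3 end up in different blocks, so they are distinguishable. For instance, the string 'ε' is accepted from only S2.

No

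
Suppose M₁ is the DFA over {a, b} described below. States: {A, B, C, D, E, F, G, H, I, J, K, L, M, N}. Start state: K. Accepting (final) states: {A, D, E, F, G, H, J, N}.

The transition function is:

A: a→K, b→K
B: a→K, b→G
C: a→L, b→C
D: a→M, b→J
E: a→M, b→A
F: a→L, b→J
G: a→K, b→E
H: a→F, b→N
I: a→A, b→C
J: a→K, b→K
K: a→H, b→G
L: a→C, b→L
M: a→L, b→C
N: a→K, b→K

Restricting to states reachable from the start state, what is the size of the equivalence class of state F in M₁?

2

First remove the unreachable states {B,D,I}; 11 states remain.
Start with accepting vs non-accepting: {A,E,F,G,H,J,N} | {C,K,L,M}.
On input a, block {A,E,F,G,H,J,N} splits into {A,E,F,G,J,N} and {H}.
On input b, block {A,E,F,G,J,N} splits into {A,J,N} and {E,F,G}.
Refine {C,K,L,M} on symbol a: members go to different blocks, giving {C,L,M} and {K}.
On input a, block {E,F,G} splits into {E,F} and {G}.
The partition is now stable with 6 blocks: {A,J,N} | {C,L,M} | {H} | {E,F} | {K} | {G}.
State F belongs to the block {E,F}, which has 2 states.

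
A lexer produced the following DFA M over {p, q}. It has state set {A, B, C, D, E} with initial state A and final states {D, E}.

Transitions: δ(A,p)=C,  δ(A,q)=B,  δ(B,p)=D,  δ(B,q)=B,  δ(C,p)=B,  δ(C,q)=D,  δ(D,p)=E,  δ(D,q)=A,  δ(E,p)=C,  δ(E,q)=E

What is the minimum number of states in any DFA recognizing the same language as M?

Start with accepting vs non-accepting: {D,E} | {A,B,C}.
Refine {D,E} on symbol p: members go to different blocks, giving {D} and {E}.
Refine {A,B,C} on symbol p: members go to different blocks, giving {A,C} and {B}.
Refine {A,C} on symbol p: members go to different blocks, giving {A} and {C}.
No further refinement is possible. Final partition (5 blocks): {D} | {A} | {E} | {B} | {C}.

5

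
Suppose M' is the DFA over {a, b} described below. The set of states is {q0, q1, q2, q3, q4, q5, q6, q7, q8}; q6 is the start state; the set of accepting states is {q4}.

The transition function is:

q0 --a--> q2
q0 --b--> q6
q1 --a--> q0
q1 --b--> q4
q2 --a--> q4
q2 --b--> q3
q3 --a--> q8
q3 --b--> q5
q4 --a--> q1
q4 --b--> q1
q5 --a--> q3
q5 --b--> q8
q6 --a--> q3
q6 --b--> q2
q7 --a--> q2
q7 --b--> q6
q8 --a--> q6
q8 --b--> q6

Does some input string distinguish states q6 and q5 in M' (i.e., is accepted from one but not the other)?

Yes

Reachable states from the start: {q0,q1,q2,q3,q4,q5,q6,q8}. Unreachable: {q7} — drop them.
Start with accepting vs non-accepting: {q4} | {q0,q1,q2,q3,q5,q6,q8}.
Refine {q0,q1,q2,q3,q5,q6,q8} on symbol a: members go to different blocks, giving {q0,q1,q3,q5,q6,q8} and {q2}.
On input a, block {q0,q1,q3,q5,q6,q8} splits into {q1,q3,q5,q6,q8} and {q0}.
On input a, block {q1,q3,q5,q6,q8} splits into {q3,q5,q6,q8} and {q1}.
Split {q3,q5,q6,q8} by δ(·,b) → {q3,q5,q8} and {q6}.
Refine {q3,q5,q8} on symbol a: members go to different blocks, giving {q3,q5} and {q8}.
Refine {q3,q5} on symbol a: members go to different blocks, giving {q3} and {q5}.
Stable partition: {q4} | {q3} | {q2} | {q0} | {q1} | {q6} | {q8} | {q5} — 8 equivalence classes.
q6 and q5 end up in different blocks, so they are distinguishable. For instance, the string 'ba' is accepted from only q6.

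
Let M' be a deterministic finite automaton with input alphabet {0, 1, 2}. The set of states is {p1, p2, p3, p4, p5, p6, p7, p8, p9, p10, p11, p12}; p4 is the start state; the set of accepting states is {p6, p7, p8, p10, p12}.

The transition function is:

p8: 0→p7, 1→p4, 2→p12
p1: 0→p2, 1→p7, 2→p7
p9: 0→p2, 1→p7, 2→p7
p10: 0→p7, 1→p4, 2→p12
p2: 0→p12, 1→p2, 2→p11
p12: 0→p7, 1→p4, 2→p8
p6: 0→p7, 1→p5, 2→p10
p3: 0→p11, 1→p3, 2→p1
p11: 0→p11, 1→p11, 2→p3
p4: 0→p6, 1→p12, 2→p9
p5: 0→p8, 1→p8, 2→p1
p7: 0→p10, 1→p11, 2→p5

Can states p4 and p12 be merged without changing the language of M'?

All states are reachable from the start state.
P0 = {p6,p7,p8,p10,p12} | {p1,p2,p3,p4,p5,p9,p11}.
On input 2, block {p6,p7,p8,p10,p12} splits into {p6,p8,p10,p12} and {p7}.
On input 0, block {p1,p2,p3,p4,p5,p9,p11} splits into {p1,p3,p9,p11} and {p2,p4,p5}.
Split {p1,p3,p9,p11} by δ(·,0) → {p1,p9} and {p3,p11}.
On input 1, block {p2,p4,p5} splits into {p4,p5} and {p2}.
On input 2, block {p3,p11} splits into {p3} and {p11}.
No further refinement is possible. Final partition (7 blocks): {p6,p8,p10,p12} | {p1,p9} | {p7} | {p4,p5} | {p3} | {p2} | {p11}.
p4 and p12 end up in different blocks, so they are distinguishable. For instance, the string 'ε' is accepted from only p12.

No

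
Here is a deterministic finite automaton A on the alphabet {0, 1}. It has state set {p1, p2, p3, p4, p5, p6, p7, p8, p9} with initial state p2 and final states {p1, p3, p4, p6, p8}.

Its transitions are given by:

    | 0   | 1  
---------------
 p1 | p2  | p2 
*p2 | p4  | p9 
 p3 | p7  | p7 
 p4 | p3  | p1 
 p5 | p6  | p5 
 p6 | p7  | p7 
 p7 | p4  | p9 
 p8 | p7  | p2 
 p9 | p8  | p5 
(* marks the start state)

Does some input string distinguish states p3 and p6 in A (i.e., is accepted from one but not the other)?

Start with accepting vs non-accepting: {p1,p3,p4,p6,p8} | {p2,p5,p7,p9}.
Split {p1,p3,p4,p6,p8} by δ(·,0) → {p1,p3,p6,p8} and {p4}.
On input 0, block {p2,p5,p7,p9} splits into {p2,p7} and {p5,p9}.
The partition is now stable with 4 blocks: {p1,p3,p6,p8} | {p2,p7} | {p4} | {p5,p9}.
p3 and p6 lie in the same block of the stable partition, so they are equivalent — no string distinguishes them.

No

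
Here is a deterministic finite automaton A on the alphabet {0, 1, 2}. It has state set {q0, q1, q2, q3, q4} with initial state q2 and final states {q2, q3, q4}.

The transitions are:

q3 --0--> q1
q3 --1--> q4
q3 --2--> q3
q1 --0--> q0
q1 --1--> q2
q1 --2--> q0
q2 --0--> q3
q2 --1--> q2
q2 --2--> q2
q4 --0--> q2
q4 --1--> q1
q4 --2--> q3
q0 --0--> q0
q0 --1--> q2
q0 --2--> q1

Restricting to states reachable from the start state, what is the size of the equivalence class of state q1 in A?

Every state is reachable, so we keep all 5.
Initial partition by acceptance: {q2,q3,q4} | {q0,q1}.
Refine {q2,q3,q4} on symbol 0: members go to different blocks, giving {q2,q4} and {q3}.
Split {q2,q4} by δ(·,0) → {q2} and {q4}.
No further refinement is possible. Final partition (4 blocks): {q2} | {q0,q1} | {q3} | {q4}.
State q1 belongs to the block {q0,q1}, which has 2 states.

2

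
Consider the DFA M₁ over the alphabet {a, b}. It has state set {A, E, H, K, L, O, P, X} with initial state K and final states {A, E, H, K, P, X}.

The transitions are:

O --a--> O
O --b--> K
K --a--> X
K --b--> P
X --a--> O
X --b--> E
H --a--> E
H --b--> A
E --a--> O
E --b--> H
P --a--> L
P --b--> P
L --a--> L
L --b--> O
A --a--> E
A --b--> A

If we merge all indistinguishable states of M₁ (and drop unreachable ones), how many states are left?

7

Every state is reachable, so we keep all 8.
Initial partition by acceptance: {A,E,H,K,P,X} | {L,O}.
Refine {A,E,H,K,P,X} on symbol a: members go to different blocks, giving {E,P,X} and {A,H,K}.
Split {E,P,X} by δ(·,b) → {P,X} and {E}.
Refine {P,X} on symbol b: members go to different blocks, giving {P} and {X}.
On input b, block {L,O} splits into {O} and {L}.
Refine {A,H,K} on symbol a: members go to different blocks, giving {A,H} and {K}.
The partition is now stable with 7 blocks: {P} | {O} | {A,H} | {E} | {X} | {L} | {K}.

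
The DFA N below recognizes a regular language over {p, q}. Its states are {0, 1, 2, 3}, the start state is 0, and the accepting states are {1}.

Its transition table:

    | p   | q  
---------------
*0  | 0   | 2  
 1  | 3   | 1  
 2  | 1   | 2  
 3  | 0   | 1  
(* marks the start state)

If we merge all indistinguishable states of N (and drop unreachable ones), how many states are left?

4

Every state is reachable, so we keep all 4.
Initial partition by acceptance: {1} | {0,2,3}.
Split {0,2,3} by δ(·,p) → {0,3} and {2}.
Refine {0,3} on symbol q: members go to different blocks, giving {0} and {3}.
The partition is now stable with 4 blocks: {1} | {0} | {2} | {3}.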